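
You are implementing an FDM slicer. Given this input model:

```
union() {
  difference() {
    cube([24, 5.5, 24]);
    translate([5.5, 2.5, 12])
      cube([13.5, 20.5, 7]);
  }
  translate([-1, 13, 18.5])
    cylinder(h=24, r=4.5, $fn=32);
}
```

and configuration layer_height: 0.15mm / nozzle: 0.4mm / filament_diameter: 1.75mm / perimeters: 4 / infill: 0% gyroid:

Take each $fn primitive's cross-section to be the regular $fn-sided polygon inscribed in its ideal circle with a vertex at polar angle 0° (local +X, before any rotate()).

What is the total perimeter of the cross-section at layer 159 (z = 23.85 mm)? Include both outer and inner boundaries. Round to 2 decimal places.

At z = 23.85 mm: the cube is present — its section is the full 24×5.5 rectangle (perimeter 59.00 mm); the cube at (5.5, 2.5) is not intersected at this z (z outside [12, 19]); Subtracting the remaining from the first: none of the subtracted shapes is present at this height, so the 24×5.5 cube is unchanged — boundary = 59.00 mm; the cylinder at (-1, 13): section is a regular 32-gon, circumradius r=4.5 (perimeter = 2·32·4.500·sin(180°/32) = 28.23 mm); Merging all regions: the 2 present regions are separate (no shared area or edge), so areas and boundary lengths simply add and each stays a separate island — boundary = 87.23 mm. Overall, the cross-section has 2 separate islands. Total boundary length (outer) = 87.23 mm.

87.23 mm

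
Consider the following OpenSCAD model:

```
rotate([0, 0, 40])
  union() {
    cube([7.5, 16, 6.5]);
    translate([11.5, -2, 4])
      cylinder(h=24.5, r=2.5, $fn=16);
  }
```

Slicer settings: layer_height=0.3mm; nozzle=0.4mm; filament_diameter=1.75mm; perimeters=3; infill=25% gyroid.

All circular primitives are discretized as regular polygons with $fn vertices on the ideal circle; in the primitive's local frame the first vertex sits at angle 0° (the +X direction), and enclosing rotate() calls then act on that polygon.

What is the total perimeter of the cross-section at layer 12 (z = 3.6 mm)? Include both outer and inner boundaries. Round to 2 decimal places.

At z = 3.6 mm: the 7.5×16 cube contributes its full rectangle (perimeter 47.00 mm); the cylinder at (11.5, -2) is absent (z outside [4, 28.5]); Merging all regions: only the 7.5×16 cube is present, so the union is just that shape — boundary = 47.00 mm; (whole slice rotated 40° about Z — lengths, areas and connectivity unchanged). Overall, the cross-section is a single solid region. Total boundary length (outer) = 47.00 mm.

47.00 mm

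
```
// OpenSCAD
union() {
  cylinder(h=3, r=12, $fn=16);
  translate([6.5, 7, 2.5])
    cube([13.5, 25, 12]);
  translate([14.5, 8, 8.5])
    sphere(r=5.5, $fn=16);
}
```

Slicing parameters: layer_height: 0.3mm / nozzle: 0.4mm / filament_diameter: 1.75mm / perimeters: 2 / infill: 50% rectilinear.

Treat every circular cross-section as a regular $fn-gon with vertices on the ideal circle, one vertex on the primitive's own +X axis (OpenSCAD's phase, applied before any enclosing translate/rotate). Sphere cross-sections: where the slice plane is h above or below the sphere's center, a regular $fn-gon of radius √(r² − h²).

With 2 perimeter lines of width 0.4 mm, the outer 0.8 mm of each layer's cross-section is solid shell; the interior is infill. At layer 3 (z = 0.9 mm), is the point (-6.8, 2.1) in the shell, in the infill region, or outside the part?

infill

At z = 0.9 mm: the r=12 cylinder contributes a regular 16-gon of circumradius 12; the cube at (6.5, 7) is not intersected at this z (z outside [2.5, 14.5]); the sphere at (14.5, 8) is not intersected at this z (|z−center|=7.600 > r=5.5); Merging all regions: only the r=12 cylinder is present, so the union is just that shape — 1 connected region. Overall, the cross-section is a single solid region. The nearest boundary edge runs (-11.09, 4.59)→(-12.00, 0.00); distance from the point to it = 4.69 mm. The point is inside the cross-section and 4.69 mm from the nearest boundary — more than the 0.8 mm shell width (2 × 0.4), so it's in the infill interior.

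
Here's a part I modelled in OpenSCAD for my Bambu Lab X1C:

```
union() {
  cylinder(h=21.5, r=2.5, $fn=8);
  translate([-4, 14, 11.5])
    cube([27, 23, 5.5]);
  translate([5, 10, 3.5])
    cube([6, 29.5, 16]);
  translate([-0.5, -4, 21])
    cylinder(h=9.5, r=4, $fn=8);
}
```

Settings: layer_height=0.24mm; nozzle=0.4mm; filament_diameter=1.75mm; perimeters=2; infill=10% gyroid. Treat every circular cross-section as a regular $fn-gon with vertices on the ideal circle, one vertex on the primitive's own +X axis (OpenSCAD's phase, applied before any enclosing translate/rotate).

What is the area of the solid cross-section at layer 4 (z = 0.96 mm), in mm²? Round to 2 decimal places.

17.68 mm²

At z = 0.96 mm: the cylinder: section is a regular 8-gon, circumradius r=2.5 (area = (8/2)·2.500²·sin(360°/8) = 17.68 mm²); the cube at (-4, 14) does not reach this height (z outside [11.5, 17]); the cube at (5, 10) does not reach this height (z outside [3.5, 19.5]); the cylinder at (-0.5, -4) is not intersected at this z (z outside [21, 30.5]); Merging all regions: only the r=2.5 cylinder is present, so the union is just that shape — area = 17.68 mm². Overall, the cross-section is a single solid region. Net area = 17.68 mm².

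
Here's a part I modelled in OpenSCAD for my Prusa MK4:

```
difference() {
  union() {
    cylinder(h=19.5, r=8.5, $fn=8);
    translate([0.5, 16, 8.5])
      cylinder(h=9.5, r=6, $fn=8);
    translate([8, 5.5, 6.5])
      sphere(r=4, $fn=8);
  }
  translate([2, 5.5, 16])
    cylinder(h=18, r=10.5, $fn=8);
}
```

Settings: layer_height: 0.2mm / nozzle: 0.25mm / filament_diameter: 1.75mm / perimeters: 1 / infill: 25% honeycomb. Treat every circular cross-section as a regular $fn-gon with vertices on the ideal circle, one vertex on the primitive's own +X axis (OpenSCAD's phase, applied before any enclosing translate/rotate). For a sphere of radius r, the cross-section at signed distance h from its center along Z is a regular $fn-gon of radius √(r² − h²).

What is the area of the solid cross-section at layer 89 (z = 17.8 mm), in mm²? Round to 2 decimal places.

At z = 17.8 mm: the r=8.5 cylinder gives a regular 8-gon of circumradius 8.5 (constant along its height) (area = (8/2)·8.500²·sin(360°/8) = 204.35 mm²); the r=6 cylinder at (0.5, 16) gives a regular 8-gon of circumradius 6 (constant along its height) (area = (8/2)·6.000²·sin(360°/8) = 101.82 mm²); the sphere at (8, 5.5) is absent (|z−center|=11.300 > r=4); Combining (union): the 2 present regions are separate (no shared area or edge), so areas and boundary lengths simply add and each stays a separate island — area = 306.18 mm²; the r=10.5 cylinder at (2, 5.5) gives a regular 8-gon of circumradius 10.5 (constant along its height) (area = (8/2)·10.500²·sin(360°/8) = 311.83 mm²); Taking the first minus the rest: starting from the result so far (306.18 mm²), the r=10.5 cylinder at (2, 5.5) partially overlaps it — only the 185.32 mm² overlap (of its 311.83 mm²) is removed, clipping the outline — area = 120.85 mm². Overall, the cross-section has 2 separate islands. Net area = 120.85 mm².

120.85 mm²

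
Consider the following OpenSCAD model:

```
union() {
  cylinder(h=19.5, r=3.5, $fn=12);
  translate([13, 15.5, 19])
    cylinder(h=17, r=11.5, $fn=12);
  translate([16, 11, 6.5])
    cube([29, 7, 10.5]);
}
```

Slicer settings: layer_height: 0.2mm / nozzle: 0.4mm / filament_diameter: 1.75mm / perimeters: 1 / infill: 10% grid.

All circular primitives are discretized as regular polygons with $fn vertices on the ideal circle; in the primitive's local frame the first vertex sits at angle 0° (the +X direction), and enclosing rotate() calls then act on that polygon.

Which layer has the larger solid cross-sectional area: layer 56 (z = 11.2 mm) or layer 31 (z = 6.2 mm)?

Layer 56 (z = 11.2): the r=3.5 cylinder gives a regular 12-gon of circumradius 3.5 (constant along its height) (area = (12/2)·3.500²·sin(360°/12) = 36.75 mm²); the cylinder at (13, 15.5) is absent (z outside [19, 36]); the cube at (16, 11) (footprint 29×7) is included at this height (area 203.00 mm²); Taking the union: the 2 present regions are separate (no shared area or edge), so areas and boundary lengths simply add and each stays a separate island — area = 239.75 mm². So its area = 239.75 mm². Layer 31 (z = 6.2): the r=3.5 cylinder gives a regular 12-gon of circumradius 3.5 (constant along its height) (area = (12/2)·3.500²·sin(360°/12) = 36.75 mm²); the cylinder at (13, 15.5) does not reach this height (z outside [19, 36]); the cube at (16, 11) is not intersected at this z (z outside [6.5, 17]); Combining (union): only the r=3.5 cylinder is present, so the union is just that shape — area = 36.75 mm². So its area = 36.75 mm². Layer 56 is larger (239.75 vs 36.75 mm²).

layer 56 (z = 11.2 mm)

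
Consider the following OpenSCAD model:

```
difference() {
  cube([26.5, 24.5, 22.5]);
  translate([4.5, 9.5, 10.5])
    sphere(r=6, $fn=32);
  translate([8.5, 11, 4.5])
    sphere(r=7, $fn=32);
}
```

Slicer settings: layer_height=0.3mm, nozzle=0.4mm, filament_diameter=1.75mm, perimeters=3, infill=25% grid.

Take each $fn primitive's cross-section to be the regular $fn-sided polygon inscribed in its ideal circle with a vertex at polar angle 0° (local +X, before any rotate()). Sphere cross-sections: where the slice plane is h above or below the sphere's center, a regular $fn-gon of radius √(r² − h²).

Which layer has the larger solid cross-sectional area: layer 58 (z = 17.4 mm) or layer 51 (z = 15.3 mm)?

Layer 58 (z = 17.4): the cube is present — its section is the full 26.5×24.5 rectangle (area 649.25 mm²); the sphere at (4.5, 9.5) is not intersected at this z (|z−center|=6.900 > r=6); the sphere at (8.5, 11) does not reach this height (|z−center|=12.900 > r=7); Taking the first minus the rest: none of the subtracted shapes is present at this height, so the 26.5×24.5 cube is unchanged — area = 649.25 mm². So its area = 649.25 mm². Layer 51 (z = 15.3): the cube is present — its section is the full 26.5×24.5 rectangle (area 649.25 mm²); the r=6 sphere at (4.5, 9.5) slices to a regular 32-gon of circumradius 3.600 (√(r²−h²) with h=4.8 from center) (area = (32/2)·3.600²·sin(360°/32) = 40.45 mm²); the sphere at (8.5, 11) is absent (|z−center|=10.800 > r=7); After the difference (first − rest): starting from the 26.5×24.5 cube (649.25 mm²), the r=6 sphere at (4.5, 9.5) lies wholly inside it (removes its full 40.45 mm² and its 22.58 mm outline becomes a hole wall) — area = 608.80 mm². So its area = 608.80 mm². Layer 58 is larger (649.25 vs 608.80 mm²).

layer 58 (z = 17.4 mm)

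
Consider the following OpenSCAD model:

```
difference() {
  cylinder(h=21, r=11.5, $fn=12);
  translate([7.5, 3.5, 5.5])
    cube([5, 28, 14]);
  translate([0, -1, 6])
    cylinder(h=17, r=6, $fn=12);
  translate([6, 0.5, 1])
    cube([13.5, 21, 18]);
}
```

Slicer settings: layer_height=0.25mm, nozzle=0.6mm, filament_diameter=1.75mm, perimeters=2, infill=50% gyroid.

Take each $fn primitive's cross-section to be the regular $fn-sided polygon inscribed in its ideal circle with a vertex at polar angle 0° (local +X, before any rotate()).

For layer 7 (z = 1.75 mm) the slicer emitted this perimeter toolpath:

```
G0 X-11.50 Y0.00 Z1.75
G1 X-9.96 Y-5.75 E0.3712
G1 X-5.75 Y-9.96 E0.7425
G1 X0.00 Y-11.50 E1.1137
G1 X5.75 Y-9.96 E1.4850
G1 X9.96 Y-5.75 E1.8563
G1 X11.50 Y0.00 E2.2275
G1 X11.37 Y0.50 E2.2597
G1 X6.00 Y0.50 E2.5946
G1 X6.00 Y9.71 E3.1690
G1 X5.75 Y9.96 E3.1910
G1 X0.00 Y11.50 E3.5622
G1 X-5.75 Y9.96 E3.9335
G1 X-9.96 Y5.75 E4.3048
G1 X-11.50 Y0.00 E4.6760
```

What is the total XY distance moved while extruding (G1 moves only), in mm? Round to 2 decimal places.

74.98 mm

Sum the Euclidean lengths of each G1 segment: total = 74.98 mm.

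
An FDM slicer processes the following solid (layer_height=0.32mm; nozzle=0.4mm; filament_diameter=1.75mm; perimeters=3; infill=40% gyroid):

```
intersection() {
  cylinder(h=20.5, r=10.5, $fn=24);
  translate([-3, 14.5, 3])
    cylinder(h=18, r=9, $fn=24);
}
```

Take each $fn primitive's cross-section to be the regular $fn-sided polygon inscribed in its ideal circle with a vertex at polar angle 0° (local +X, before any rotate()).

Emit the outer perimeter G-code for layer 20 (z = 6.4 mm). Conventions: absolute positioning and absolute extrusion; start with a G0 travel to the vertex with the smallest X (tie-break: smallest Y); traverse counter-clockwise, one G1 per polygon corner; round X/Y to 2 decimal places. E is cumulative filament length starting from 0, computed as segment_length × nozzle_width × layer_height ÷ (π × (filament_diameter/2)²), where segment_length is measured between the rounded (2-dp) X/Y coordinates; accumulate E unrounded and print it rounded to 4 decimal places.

G0 X-7.80 Y6.94 Z6.40
G1 X-7.50 Y6.71 E0.0201
G1 X-5.33 Y5.81 E0.1451
G1 X-3.00 Y5.50 E0.2702
G1 X-0.67 Y5.81 E0.3953
G1 X1.50 Y6.71 E0.5203
G1 X3.36 Y8.14 E0.6452
G1 X4.38 Y9.46 E0.7340
G1 X2.72 Y10.14 E0.8294
G1 X0.00 Y10.50 E0.9754
G1 X-2.72 Y10.14 E1.1214
G1 X-5.25 Y9.09 E1.2672
G1 X-7.42 Y7.42 E1.4129
G1 X-7.80 Y6.94 E1.4455

At z = 6.4 mm: the r=10.5 cylinder contributes a regular 24-gon of circumradius 10.5; the cylinder at (-3, 14.5): section is a regular 24-gon, circumradius r=9; After intersecting: the r=9 cylinder at (-3, 14.5) partially overlaps the r=10.5 cylinder; clipping to the common part keeps 39.08 mm² — 1 connected region. The outline is a single polygon with 13 vertices. Extrusion per mm of travel: 0.4 × 0.32 / (π × 0.875²) = 0.053216. Accumulating E over each segment gives final E = 1.4455.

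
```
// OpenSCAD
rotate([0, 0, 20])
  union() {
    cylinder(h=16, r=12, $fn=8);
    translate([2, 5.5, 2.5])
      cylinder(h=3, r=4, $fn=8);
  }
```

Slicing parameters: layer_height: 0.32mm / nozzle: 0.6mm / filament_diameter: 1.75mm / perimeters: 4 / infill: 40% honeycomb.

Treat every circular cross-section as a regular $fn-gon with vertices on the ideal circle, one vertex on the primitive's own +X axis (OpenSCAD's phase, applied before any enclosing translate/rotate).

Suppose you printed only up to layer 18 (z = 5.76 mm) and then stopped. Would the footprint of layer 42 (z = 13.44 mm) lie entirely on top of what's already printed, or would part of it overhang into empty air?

entirely on top

Compare the two slices. At z = 5.76: the cylinder: section is a regular 8-gon, circumradius r=12 (area = (8/2)·12.000²·sin(360°/8) = 407.29 mm²); the cylinder at (2, 5.5) does not reach this height (z outside [2.5, 5.5]); Merging all regions: only the r=12 cylinder is present, so the union is just that shape — area = 407.29 mm²; (whole slice rotated 20° about Z — lengths, areas and connectivity unchanged). At z = 13.44: the r=12 cylinder contributes a regular 8-gon of circumradius 12 (area = (8/2)·12.000²·sin(360°/8) = 407.29 mm²); the cylinder at (2, 5.5) is not intersected at this z (z outside [2.5, 5.5]); Combining (union): only the r=12 cylinder is present, so the union is just that shape — area = 407.29 mm²; (rotated 20° about Z; rotation is an isometry so areas/perimeters/island counts are preserved). Checking containment: the cross-section at z = 13.44 is a subset of the cross-section at z = 5.76.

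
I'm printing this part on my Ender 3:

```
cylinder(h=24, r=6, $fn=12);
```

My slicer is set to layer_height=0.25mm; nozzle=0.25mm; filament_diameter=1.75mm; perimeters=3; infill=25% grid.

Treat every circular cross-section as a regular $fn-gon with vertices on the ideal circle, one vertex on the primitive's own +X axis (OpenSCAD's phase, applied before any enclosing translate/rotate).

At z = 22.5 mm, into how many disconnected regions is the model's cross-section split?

At z = 22.5 mm: the r=6 cylinder gives a regular 12-gon of circumradius 6 (constant along its height). The result has 1 disconnected region.

1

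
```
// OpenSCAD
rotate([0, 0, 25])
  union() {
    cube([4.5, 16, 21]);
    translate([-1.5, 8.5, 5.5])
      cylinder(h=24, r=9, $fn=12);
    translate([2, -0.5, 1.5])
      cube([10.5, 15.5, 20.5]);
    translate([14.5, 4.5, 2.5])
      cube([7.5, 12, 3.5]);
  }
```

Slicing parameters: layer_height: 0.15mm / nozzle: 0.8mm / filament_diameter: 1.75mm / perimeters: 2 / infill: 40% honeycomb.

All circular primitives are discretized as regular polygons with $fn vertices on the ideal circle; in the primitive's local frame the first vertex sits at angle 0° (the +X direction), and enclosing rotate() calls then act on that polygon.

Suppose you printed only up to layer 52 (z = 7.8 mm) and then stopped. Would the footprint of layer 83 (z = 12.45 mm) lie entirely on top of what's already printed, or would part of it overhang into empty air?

entirely on top

Compare the two slices. At z = 7.8: the cube is present — its section is the full 4.5×16 rectangle (area 72.00 mm²); the r=9 cylinder at (-1.5, 8.5) contributes a regular 12-gon of circumradius 9 (area = (12/2)·9.000²·sin(360°/12) = 243.00 mm²); the 10.5×15.5 cube at (2, -0.5) contributes its full rectangle (area 162.75 mm²); the cube at (14.5, 4.5) is absent (z outside [2.5, 6]); Taking the union: the regions partially overlap — summed areas 477.75 mm² minus the doubly-counted overlap 130.45 mm² gives 347.30 mm² — area = 347.30 mm²; (rotated 25° about Z; rotation is an isometry so areas/perimeters/island counts are preserved). At z = 12.45: the 4.5×16 cube contributes its full rectangle (area 72.00 mm²); the r=9 cylinder at (-1.5, 8.5) gives a regular 12-gon of circumradius 9 (constant along its height) (area = (12/2)·9.000²·sin(360°/12) = 243.00 mm²); the cube at (2, -0.5) is present — its section is the full 10.5×15.5 rectangle (area 162.75 mm²); the cube at (14.5, 4.5) does not reach this height (z outside [2.5, 6]); Taking the union: the regions partially overlap — summed areas 477.75 mm² minus the doubly-counted overlap 130.45 mm² gives 347.30 mm² — area = 347.30 mm²; (rotated 25° about Z; rotation is an isometry so areas/perimeters/island counts are preserved). Checking containment: the cross-section at z = 12.45 is a subset of the cross-section at z = 7.8.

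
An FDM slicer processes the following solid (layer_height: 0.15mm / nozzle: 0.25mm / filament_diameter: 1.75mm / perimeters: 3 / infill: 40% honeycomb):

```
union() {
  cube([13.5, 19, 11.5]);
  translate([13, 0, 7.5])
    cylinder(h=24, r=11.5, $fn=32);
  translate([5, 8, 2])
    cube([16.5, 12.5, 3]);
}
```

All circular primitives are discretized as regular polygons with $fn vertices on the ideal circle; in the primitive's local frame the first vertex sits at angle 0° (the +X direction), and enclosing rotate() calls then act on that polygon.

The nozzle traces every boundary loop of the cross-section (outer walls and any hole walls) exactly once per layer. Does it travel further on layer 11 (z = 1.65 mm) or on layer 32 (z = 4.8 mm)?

Layer 11 (z = 1.65): the cube (footprint 13.5×19) is included at this height (perimeter 65.00 mm); the cylinder at (13, 0) does not reach this height (z outside [7.5, 31.5]); the cube at (5, 8) is not intersected at this z (z outside [2, 5]); Merging all regions: only the 13.5×19 cube is present, so the union is just that shape — boundary = 65.00 mm. So its perimeter = 65.00 mm. Layer 32 (z = 4.8): the cube is present — its section is the full 13.5×19 rectangle (perimeter 65.00 mm); the cylinder at (13, 0) does not reach this height (z outside [7.5, 31.5]); the 16.5×12.5 cube at (5, 8) contributes its full rectangle (perimeter 58.00 mm); Merging all regions: the regions partially overlap (shared area 93.50 mm²), so the edge portions inside another operand are dropped and the merged outline is re-measured after clipping — boundary = 84.00 mm. So its perimeter = 84.00 mm. Layer 32 is larger (84.00 vs 65.00 mm).

layer 32 (z = 4.8 mm)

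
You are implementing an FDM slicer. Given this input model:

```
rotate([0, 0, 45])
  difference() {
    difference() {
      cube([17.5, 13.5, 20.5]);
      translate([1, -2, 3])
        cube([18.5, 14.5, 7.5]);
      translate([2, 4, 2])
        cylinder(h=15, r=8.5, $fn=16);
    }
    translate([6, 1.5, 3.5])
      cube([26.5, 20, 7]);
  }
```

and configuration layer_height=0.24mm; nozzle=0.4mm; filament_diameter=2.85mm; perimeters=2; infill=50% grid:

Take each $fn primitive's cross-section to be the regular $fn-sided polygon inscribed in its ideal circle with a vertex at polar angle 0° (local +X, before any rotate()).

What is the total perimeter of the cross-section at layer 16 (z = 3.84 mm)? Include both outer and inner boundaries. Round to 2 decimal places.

14.62 mm

At z = 3.84 mm: the cube (footprint 17.5×13.5) is included at this height (perimeter 62.00 mm); the cube at (1, -2) is present — its section is the full 18.5×14.5 rectangle (perimeter 66.00 mm); the r=8.5 cylinder at (2, 4) gives a regular 16-gon of circumradius 8.5 (constant along its height) (perimeter = 2·16·8.500·sin(180°/16) = 53.06 mm); After the difference (first − rest): starting from the 17.5×13.5 cube, the 18.5×14.5 cube at (1, -2) partially overlaps it — only the 206.25 mm² overlap (of its 268.25 mm²) is removed, clipping the outline; the r=8.5 cylinder at (2, 4) partially overlaps it — only the 12.20 mm² overlap (of its 221.19 mm²) is removed, clipping the outline — boundary = 37.62 mm; the 26.5×20 cube at (6, 1.5) contributes its full rectangle (perimeter 93.00 mm); Taking the first minus the rest: starting from the result so far, the 26.5×20 cube at (6, 1.5) partially overlaps it — only the 11.50 mm² overlap (of its 530.00 mm²) is removed, clipping the outline — boundary = 14.62 mm; (whole slice rotated 45° about Z — lengths, areas and connectivity unchanged). Overall, the cross-section is a single solid region. Total boundary length (outer) = 14.62 mm.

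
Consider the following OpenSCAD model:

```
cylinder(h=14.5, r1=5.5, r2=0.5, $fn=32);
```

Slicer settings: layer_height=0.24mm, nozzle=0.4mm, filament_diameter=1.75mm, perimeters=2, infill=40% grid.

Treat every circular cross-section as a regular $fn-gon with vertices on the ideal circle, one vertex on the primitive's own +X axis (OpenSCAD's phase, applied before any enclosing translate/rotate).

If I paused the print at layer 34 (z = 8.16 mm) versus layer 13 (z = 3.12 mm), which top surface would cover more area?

layer 13 (z = 3.12 mm)

Layer 34 (z = 8.16): the cone (r1=5.5→r2=0.5) has section circumradius 2.686 here — a regular 32-gon (area = (32/2)·2.686²·sin(360°/32) = 22.52 mm²). So its area = 22.52 mm². Layer 13 (z = 3.12): the cone: at t=0.215 of its height the radius interpolates to r₁+(r₂−r₁)t = 4.424, giving a regular 32-gon of that circumradius (area = (32/2)·4.424²·sin(360°/32) = 61.10 mm²). So its area = 61.10 mm². Layer 13 is larger (61.10 vs 22.52 mm²).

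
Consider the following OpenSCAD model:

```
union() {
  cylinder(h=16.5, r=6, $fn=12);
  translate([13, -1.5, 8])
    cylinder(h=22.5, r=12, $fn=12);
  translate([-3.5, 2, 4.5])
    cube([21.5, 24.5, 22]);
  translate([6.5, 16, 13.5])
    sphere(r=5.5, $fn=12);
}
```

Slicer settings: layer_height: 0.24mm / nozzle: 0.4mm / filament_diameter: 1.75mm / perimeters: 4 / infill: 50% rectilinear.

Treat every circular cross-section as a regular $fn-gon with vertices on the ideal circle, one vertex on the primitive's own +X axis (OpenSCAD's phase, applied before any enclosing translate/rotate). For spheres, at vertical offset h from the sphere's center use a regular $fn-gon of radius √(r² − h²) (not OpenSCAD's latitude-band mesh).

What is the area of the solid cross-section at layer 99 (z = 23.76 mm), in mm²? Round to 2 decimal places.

851.96 mm²

At z = 23.76 mm: the cylinder does not reach this height (z outside [0, 16.5]); the cylinder at (13, -1.5): section is a regular 12-gon, circumradius r=12 (area = (12/2)·12.000²·sin(360°/12) = 432.00 mm²); the cube at (-3.5, 2) (footprint 21.5×24.5) is included at this height (area 526.75 mm²); the sphere at (6.5, 16) is absent (|z−center|=10.260 > r=5.5); Combining (union): the regions partially overlap — summed areas 958.75 mm² minus the doubly-counted overlap 106.79 mm² gives 851.96 mm² — area = 851.96 mm². Overall, the cross-section is a single solid region. Net area = 851.96 mm².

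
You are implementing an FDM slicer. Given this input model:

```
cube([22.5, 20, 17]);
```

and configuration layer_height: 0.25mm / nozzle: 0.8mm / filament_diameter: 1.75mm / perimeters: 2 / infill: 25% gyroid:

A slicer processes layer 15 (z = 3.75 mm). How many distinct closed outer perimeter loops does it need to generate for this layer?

1

At z = 3.75 mm: the 22.5×20 cube contributes its full rectangle. The result has 1 disconnected region.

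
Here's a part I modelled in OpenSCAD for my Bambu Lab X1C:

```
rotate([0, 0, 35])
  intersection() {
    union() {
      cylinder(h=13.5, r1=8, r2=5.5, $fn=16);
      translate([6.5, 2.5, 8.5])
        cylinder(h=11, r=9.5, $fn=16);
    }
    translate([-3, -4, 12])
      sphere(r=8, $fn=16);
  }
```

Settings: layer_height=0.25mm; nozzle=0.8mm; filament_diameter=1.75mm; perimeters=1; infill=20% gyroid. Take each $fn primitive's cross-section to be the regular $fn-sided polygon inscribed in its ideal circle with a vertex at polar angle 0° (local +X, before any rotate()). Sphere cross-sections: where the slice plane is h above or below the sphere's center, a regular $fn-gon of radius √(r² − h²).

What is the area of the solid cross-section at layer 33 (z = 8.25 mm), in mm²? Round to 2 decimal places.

At z = 8.25 mm: the cone (r1=8→r2=5.5) has section circumradius 6.472 here — a regular 16-gon (area = (16/2)·6.472²·sin(360°/16) = 128.24 mm²); the cylinder at (6.5, 2.5) is not intersected at this z (z outside [8.5, 19.5]); Merging all regions: only the cone is present, so the union is just that shape — area = 128.24 mm²; the r=8 sphere at (-3, -4) contributes a regular 16-gon of circumradius √(8²−3.75²) = 7.067 (area = (16/2)·7.067²·sin(360°/16) = 152.88 mm²); Keeping only the common overlap: the r=8 sphere at (-3, -4) partially overlaps the result so far; clipping to the common part keeps 74.85 mm² — area = 74.85 mm²; (rotated 35° about Z; rotation is an isometry so areas/perimeters/island counts are preserved). Overall, the cross-section is a single solid region. Net area = 74.85 mm².

74.85 mm²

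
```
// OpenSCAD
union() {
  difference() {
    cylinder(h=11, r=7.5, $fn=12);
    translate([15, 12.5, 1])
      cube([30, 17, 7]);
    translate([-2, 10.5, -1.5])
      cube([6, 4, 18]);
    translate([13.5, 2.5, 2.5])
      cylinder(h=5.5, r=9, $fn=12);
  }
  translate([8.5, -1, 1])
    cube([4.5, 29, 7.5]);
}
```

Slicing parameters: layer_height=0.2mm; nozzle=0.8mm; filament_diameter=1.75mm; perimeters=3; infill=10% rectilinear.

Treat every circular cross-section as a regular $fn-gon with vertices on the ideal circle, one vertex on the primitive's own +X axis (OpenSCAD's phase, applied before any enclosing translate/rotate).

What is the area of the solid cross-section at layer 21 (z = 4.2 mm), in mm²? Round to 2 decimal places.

At z = 4.2 mm: the r=7.5 cylinder contributes a regular 12-gon of circumradius 7.5 (area = (12/2)·7.500²·sin(360°/12) = 168.75 mm²); the 30×17 cube at (15, 12.5) contributes its full rectangle (area 510.00 mm²); the cube at (-2, 10.5) (footprint 6×4) is included at this height (area 24.00 mm²); the cylinder at (13.5, 2.5): section is a regular 12-gon, circumradius r=9 (area = (12/2)·9.000²·sin(360°/12) = 243.00 mm²); After the difference (first − rest): starting from the r=7.5 cylinder (168.75 mm²), the 30×17 cube at (15, 12.5) misses the remaining region (no effect); the 6×4 cube at (-2, 10.5) misses the remaining region (no effect); the r=9 cylinder at (13.5, 2.5) partially overlaps it — only the 13.62 mm² overlap (of its 243.00 mm²) is removed, clipping the outline — area = 155.13 mm²; the cube at (8.5, -1) (footprint 4.5×29) is included at this height (area 130.50 mm²); Merging all regions: the 2 present regions are separate (no shared area or edge), so areas and boundary lengths simply add and each stays a separate island — area = 285.63 mm². Overall, the cross-section has 2 separate islands. Net area = 285.63 mm².

285.63 mm²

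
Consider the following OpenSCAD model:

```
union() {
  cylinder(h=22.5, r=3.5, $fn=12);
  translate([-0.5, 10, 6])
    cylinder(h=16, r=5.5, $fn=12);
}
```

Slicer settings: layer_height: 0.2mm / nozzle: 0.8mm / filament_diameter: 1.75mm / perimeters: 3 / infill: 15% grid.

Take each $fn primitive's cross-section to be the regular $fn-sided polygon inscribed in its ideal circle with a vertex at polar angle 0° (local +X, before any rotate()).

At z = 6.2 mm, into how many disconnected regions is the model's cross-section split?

At z = 6.2 mm: the r=3.5 cylinder gives a regular 12-gon of circumradius 3.5 (constant along its height); the cylinder at (-0.5, 10): section is a regular 12-gon, circumradius r=5.5; Merging all regions: the 2 present regions are separate (no shared area or edge), so areas and boundary lengths simply add and each stays a separate island — 2 connected regions. The result has 2 disconnected regions.

2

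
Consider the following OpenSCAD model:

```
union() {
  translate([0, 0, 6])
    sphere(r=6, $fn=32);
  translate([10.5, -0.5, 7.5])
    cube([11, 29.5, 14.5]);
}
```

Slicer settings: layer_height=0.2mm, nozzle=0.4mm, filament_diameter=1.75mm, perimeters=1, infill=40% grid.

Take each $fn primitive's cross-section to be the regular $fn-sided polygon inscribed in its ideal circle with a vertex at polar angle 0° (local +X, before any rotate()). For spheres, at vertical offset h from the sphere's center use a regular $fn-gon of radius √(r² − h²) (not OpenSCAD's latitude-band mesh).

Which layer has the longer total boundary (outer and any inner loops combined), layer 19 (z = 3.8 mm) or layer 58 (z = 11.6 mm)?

Layer 19 (z = 3.8): the r=6 sphere slices to a regular 32-gon of circumradius 5.582 (√(r²−h²) with h=2.2 from center) (perimeter = 2·32·5.582·sin(180°/32) = 35.02 mm); the cube at (10.5, -0.5) is absent (z outside [7.5, 22]); Combining (union): only the r=6 sphere is present, so the union is just that shape — boundary = 35.02 mm. So its perimeter = 35.02 mm. Layer 58 (z = 11.6): the r=6 sphere contributes a regular 32-gon of circumradius √(6²−5.6²) = 2.154 (perimeter = 2·32·2.154·sin(180°/32) = 13.51 mm); the cube at (10.5, -0.5) (footprint 11×29.5) is included at this height (perimeter 81.00 mm); Merging all regions: the 2 present regions are separate (no shared area or edge), so areas and boundary lengths simply add and each stays a separate island — boundary = 94.51 mm. So its perimeter = 94.51 mm. Layer 58 is larger (94.51 vs 35.02 mm).

layer 58 (z = 11.6 mm)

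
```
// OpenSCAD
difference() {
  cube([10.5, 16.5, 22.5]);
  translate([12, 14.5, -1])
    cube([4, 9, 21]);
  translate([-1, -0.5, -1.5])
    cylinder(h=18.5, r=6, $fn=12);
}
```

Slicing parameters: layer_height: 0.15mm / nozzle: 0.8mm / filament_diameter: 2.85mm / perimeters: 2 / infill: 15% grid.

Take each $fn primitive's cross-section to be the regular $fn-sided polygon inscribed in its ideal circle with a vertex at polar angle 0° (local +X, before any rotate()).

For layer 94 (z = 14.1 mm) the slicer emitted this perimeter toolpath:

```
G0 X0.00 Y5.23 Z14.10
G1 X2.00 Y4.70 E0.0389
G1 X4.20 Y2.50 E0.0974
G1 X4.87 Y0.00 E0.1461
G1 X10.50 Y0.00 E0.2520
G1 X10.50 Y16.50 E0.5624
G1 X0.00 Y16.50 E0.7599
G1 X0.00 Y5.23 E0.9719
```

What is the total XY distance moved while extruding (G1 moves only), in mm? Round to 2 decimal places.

51.67 mm

Sum the Euclidean lengths of each G1 segment: total = 51.67 mm.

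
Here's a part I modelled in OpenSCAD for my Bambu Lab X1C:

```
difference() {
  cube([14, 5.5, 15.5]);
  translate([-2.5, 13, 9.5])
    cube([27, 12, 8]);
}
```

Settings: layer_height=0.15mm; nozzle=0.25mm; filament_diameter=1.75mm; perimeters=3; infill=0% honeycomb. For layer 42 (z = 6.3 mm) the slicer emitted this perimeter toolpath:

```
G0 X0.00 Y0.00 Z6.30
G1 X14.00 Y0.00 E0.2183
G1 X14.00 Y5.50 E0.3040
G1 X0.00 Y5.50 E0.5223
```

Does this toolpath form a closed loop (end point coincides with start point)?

Start point (G0): (0.00, 0.00). End point (last G1): the path does not return to the start — open.

no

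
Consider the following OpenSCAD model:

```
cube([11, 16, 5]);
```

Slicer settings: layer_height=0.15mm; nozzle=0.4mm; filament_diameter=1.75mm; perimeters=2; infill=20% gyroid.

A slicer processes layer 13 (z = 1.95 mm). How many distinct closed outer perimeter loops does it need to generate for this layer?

1

At z = 1.95 mm: the cube is present — its section is the full 11×16 rectangle. The result has 1 disconnected region.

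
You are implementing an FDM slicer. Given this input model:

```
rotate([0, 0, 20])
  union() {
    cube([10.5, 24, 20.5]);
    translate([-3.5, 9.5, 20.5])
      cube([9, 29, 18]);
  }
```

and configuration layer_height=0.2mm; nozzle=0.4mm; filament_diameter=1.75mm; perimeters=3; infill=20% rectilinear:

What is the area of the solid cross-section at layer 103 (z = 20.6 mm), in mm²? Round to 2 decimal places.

261.00 mm²

At z = 20.6 mm: the cube is absent (z outside [0, 20.5]); the 9×29 cube at (-3.5, 9.5) contributes its full rectangle (area 261.00 mm²); Taking the union: only the 9×29 cube at (-3.5, 9.5) is present, so the union is just that shape — area = 261.00 mm²; (rotated 20° about Z; rotation is an isometry so areas/perimeters/island counts are preserved). Overall, the cross-section is a single solid region. Net area = 261.00 mm².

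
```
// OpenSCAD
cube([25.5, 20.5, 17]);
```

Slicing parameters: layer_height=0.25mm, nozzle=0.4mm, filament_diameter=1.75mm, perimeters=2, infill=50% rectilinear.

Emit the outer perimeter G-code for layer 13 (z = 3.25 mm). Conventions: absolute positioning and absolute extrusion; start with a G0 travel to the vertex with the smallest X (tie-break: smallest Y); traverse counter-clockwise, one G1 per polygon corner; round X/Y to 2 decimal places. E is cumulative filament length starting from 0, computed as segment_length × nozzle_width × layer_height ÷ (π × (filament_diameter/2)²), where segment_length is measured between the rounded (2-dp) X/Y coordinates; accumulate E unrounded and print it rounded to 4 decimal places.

At z = 3.25 mm: the 25.5×20.5 cube contributes its full rectangle. The outline is a single polygon with 4 vertices. Extrusion per mm of travel: 0.4 × 0.25 / (π × 0.875²) = 0.041575. Accumulating E over each segment gives final E = 3.8249.

G0 X0.00 Y0.00 Z3.25
G1 X25.50 Y0.00 E1.0602
G1 X25.50 Y20.50 E1.9125
G1 X0.00 Y20.50 E2.9726
G1 X0.00 Y0.00 E3.8249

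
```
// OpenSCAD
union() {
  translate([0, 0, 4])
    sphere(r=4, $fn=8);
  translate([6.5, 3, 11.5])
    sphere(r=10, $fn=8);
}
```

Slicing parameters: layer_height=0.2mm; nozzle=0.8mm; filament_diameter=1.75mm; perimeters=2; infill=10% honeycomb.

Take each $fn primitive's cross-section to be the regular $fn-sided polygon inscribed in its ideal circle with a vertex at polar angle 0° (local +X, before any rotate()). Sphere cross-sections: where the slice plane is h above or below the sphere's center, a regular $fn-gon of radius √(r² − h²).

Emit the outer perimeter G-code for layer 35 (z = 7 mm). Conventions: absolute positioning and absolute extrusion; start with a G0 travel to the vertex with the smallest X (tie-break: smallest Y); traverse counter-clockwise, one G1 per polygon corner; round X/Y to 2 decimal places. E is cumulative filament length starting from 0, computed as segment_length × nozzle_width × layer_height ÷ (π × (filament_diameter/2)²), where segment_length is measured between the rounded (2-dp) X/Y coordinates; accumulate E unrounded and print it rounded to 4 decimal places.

G0 X-2.65 Y0.00 Z7.00
G1 X-1.87 Y-1.87 E0.1348
G1 X-0.11 Y-2.60 E0.2615
G1 X0.19 Y-3.31 E0.3128
G1 X6.50 Y-5.93 E0.7673
G1 X12.81 Y-3.31 E1.2218
G1 X15.43 Y3.00 E1.6763
G1 X12.81 Y9.31 E2.1307
G1 X6.50 Y11.93 E2.5852
G1 X0.19 Y9.31 E3.0397
G1 X-2.43 Y3.00 E3.4942
G1 X-1.92 Y1.76 E3.5834
G1 X-2.65 Y0.00 E3.7101

At z = 7 mm: the sphere: section is a regular 8-gon, circumradius = √(r²−h²) = √(4²−3²) = 2.646; the r=10 sphere at (6.5, 3) slices to a regular 8-gon of circumradius 8.930 (√(r²−h²) with h=4.5 from center); Taking the union: the regions partially overlap (shared area 15.26 mm²), so overlapping operands fuse into one piece — 1 connected region. The outline is a single polygon with 12 vertices. Extrusion per mm of travel: 0.8 × 0.2 / (π × 0.875²) = 0.066520. Accumulating E over each segment gives final E = 3.7101.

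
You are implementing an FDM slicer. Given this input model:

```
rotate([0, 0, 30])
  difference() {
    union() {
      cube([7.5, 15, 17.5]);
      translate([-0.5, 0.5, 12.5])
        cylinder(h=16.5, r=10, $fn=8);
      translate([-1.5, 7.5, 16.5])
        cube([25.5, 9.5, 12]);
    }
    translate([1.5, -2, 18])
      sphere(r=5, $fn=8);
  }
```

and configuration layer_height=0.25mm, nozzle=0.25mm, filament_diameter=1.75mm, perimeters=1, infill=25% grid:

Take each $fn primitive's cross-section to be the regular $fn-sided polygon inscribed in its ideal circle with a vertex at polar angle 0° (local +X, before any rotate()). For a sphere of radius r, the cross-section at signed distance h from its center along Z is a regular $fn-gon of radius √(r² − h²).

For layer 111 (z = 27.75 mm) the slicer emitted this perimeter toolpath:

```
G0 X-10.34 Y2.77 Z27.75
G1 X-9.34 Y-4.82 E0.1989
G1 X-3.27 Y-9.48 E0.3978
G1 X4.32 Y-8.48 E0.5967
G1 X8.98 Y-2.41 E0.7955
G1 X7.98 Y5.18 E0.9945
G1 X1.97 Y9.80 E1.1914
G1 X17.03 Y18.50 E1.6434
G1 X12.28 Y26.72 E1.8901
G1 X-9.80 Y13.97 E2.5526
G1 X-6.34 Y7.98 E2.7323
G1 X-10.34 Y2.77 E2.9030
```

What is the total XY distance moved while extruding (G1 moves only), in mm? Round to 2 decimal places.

Sum the Euclidean lengths of each G1 segment: total = 111.72 mm.

111.72 mm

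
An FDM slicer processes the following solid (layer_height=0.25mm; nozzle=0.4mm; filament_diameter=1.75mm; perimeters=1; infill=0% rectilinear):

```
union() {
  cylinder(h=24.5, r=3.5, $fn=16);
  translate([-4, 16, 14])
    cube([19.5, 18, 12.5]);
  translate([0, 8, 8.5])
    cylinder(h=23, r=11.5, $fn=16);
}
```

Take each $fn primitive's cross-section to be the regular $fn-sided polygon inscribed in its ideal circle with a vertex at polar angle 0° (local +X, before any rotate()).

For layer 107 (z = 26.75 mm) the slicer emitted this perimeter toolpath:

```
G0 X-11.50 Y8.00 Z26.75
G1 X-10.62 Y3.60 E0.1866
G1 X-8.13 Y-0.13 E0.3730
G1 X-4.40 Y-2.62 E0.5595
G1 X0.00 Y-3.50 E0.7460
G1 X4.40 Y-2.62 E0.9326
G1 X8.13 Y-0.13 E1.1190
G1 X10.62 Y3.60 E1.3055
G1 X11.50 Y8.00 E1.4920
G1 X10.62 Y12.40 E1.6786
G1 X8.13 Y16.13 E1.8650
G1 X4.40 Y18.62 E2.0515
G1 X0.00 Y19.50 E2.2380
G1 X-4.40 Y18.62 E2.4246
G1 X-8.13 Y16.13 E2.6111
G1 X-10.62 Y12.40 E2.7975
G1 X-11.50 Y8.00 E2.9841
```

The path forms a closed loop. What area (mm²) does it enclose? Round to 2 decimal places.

Apply the shoelace formula to the sequence of (X, Y) vertices; enclosed area = 404.67 mm².

404.67 mm²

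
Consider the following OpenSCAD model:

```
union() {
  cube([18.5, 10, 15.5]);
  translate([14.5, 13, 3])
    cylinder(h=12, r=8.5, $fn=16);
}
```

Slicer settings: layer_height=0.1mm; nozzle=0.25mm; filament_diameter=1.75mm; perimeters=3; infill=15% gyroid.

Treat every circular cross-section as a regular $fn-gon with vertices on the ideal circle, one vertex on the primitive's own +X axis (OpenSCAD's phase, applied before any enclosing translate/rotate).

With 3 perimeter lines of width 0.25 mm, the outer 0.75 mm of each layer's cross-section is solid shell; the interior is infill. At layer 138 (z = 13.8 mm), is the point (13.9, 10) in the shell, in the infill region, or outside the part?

infill

At z = 13.8 mm: the cube (footprint 18.5×10) is included at this height; the r=8.5 cylinder at (14.5, 13) gives a regular 16-gon of circumradius 8.5 (constant along its height); Combining (union): the regions partially overlap (shared area 50.97 mm²), so overlapping operands fuse into one piece — 1 connected region. Overall, the cross-section is a single solid region. The nearest boundary edge runs (20.51, 6.99)→(18.50, 5.65); distance from the point to it = 6.33 mm. The point is inside the cross-section and 6.33 mm from the nearest boundary — more than the 0.75 mm shell width (3 × 0.25), so it's in the infill interior.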